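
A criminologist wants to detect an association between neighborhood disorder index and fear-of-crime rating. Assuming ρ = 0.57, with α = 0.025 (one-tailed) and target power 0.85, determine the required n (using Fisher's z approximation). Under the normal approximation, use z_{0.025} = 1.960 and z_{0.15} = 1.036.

Fisher's z: C = ½·ln((1+r)/(1−r)) = ½·ln(3.6512) = 0.6475.
n = ((z_{α} + z_β)/C)² + 3.
(1.960 + 1.036) / 0.6475 = 2.996 / 0.6475 = 4.627.
n = 4.627² + 3 = 21.41 + 3 = 24.4.
Round up.

n = 25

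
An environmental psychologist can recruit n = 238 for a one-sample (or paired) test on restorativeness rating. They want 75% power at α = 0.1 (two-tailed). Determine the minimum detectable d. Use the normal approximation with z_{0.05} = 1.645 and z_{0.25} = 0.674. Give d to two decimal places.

For a single sample (or paired design) of n = 238: d_min = (z_{α/2} + z_β)/√n.
z-sum = 1.645 + 0.674 = 2.319.
d_min = 2.319 / √238 = 2.319 / 15.427 = 0.150.

d_min ≈ 0.15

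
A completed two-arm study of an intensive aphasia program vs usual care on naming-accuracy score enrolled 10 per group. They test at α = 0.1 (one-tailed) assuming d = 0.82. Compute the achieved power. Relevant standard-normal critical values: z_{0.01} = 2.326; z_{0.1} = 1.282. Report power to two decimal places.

For two equal groups, power = Φ(d·√(n/2) − z_{α}).
d·√(n/2) = 0.82 × √(10/2) = 0.82 × 2.236 = 1.834.
z_β = 1.834 − 1.282 = 0.552.
Power = Φ(0.552) = 0.709.

power ≈ 0.71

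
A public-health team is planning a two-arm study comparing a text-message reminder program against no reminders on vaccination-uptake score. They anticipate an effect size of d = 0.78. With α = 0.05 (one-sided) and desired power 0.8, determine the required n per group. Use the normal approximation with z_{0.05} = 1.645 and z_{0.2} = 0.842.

For two independent groups with equal n: n = 2·((z_{α} + z_β) / d)².
z_{α} + z_β = 1.645 + 0.842 = 2.487.
n = 2 × (2.487 / 0.78)² = 2 × 3.188² = 2 × 10.17 = 20.3.
Round up to the next whole participant.

n = 21 per group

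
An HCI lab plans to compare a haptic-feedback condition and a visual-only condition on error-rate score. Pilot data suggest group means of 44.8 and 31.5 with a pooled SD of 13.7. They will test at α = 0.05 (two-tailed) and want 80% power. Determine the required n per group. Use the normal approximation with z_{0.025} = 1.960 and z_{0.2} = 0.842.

Cohen's d = |M₁ − M₂| / SD_pooled = |44.8 − 31.5| / 13.7 = 13.3 / 13.7 = 0.971.
For two independent groups with equal n: n = 2·((z_{α/2} + z_β) / d)².
z_{α/2} + z_β = 1.960 + 0.842 = 2.802.
n = 2 × (2.802 / 0.971)² = 2 × 2.886² = 2 × 8.33 = 16.7.
Round up to the next whole participant.

n = 17 per group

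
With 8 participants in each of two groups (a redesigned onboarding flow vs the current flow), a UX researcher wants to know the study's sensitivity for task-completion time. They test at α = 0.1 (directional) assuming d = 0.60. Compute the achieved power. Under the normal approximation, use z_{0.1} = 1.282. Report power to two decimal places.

power ≈ 0.47

For two equal groups, power = Φ(d·√(n/2) − z_{α}).
d·√(n/2) = 0.60 × √(8/2) = 0.60 × 2.000 = 1.200.
z_β = 1.200 − 1.282 = -0.082.
Power = Φ(-0.082) = 0.467.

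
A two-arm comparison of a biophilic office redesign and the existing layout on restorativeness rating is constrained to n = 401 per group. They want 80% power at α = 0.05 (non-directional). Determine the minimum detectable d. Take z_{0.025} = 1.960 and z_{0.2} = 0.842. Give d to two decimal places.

d_min ≈ 0.20

For two independent groups of n = 401 each: d_min = (z_{α/2} + z_β)·√(2/n).
z-sum = 1.960 + 0.842 = 2.802.
d_min = 2.802 × √(2/401) = 2.802 × 0.0706 = 0.198.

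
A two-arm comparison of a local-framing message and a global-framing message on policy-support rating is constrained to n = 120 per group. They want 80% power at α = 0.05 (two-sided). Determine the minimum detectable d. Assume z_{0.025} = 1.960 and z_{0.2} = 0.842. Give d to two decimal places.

d_min ≈ 0.36

For two independent groups of n = 120 each: d_min = (z_{α/2} + z_β)·√(2/n).
z-sum = 1.960 + 0.842 = 2.802.
d_min = 2.802 × √(2/120) = 2.802 × 0.1291 = 0.362.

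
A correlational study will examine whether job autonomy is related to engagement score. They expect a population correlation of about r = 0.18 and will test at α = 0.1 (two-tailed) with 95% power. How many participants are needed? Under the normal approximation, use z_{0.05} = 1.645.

n = 330

Fisher's z: C = ½·ln((1+r)/(1−r)) = ½·ln(1.4390) = 0.1820.
n = ((z_{α/2} + z_β)/C)² + 3.
(1.645 + 1.645) / 0.1820 = 3.290 / 0.1820 = 18.077.
n = 18.077² + 3 = 326.78 + 3 = 329.8.
Round up.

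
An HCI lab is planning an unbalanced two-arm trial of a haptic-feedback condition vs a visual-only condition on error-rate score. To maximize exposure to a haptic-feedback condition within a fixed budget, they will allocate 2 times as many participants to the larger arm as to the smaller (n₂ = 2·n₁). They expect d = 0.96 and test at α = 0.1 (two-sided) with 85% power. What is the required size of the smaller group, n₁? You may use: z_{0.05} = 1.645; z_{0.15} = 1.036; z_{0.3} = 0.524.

n₁ = 12

With allocation ratio k = n₂/n₁ = 2, Var(x̄₁−x̄₂) = σ²(1/n₁ + 1/(k·n₁)) = σ²·(k+1)/(k·n₁).
So n₁ = (1 + 1/k)·((z_{α/2} + z_β)/d)² = 1.500 × (2.681/0.96)².
n₁ = 1.500 × 7.80 = 11.7.
Round up: n₁ = 12, giving n₂ = 2 × 12 = 24.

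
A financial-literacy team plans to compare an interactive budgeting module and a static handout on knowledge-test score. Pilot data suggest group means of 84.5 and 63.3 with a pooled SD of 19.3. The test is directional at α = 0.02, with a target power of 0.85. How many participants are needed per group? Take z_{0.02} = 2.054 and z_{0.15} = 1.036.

Cohen's d = |M₁ − M₂| / SD_pooled = |84.5 − 63.3| / 19.3 = 21.2 / 19.3 = 1.098.
For two independent groups with equal n: n = 2·((z_{α} + z_β) / d)².
z_{α} + z_β = 2.054 + 1.036 = 3.090.
n = 2 × (3.090 / 1.098)² = 2 × 2.814² = 2 × 7.92 = 15.8.
Round up to the next whole participant.

n = 16 per group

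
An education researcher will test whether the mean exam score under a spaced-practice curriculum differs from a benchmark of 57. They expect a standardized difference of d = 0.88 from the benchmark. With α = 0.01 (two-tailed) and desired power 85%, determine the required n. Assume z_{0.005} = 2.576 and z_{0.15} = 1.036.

n = 17

For a one-sample test: n = ((z_{α/2} + z_β) / d)².
z_{α/2} + z_β = 2.576 + 1.036 = 3.612.
n = (3.612 / 0.88)² = 4.105² = 16.85.
Round up.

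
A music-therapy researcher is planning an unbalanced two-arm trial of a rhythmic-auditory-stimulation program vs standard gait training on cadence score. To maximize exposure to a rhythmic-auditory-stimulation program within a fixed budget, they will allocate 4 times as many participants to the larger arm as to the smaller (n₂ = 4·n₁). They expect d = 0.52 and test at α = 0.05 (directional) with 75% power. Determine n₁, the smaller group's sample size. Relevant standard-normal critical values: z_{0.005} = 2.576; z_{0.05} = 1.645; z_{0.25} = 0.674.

n₁ = 25

With allocation ratio k = n₂/n₁ = 4, Var(x̄₁−x̄₂) = σ²(1/n₁ + 1/(k·n₁)) = σ²·(k+1)/(k·n₁).
So n₁ = (1 + 1/k)·((z_{α} + z_β)/d)² = 1.250 × (2.319/0.52)².
n₁ = 1.250 × 19.89 = 24.9.
Round up: n₁ = 25, giving n₂ = 4 × 25 = 100.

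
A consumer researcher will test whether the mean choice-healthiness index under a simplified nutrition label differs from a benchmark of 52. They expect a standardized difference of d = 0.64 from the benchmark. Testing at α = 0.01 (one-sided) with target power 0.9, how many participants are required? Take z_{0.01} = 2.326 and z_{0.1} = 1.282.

For a one-sample test: n = ((z_{α} + z_β) / d)².
z_{α} + z_β = 2.326 + 1.282 = 3.608.
n = (3.608 / 0.64)² = 5.638² = 31.78.
Round up.

n = 32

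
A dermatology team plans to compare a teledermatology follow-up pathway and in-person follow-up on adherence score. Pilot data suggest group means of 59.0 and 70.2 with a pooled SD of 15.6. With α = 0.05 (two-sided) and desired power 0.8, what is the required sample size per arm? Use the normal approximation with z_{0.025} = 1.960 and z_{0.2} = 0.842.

Cohen's d = |M₁ − M₂| / SD_pooled = |59.0 − 70.2| / 15.6 = 11.2 / 15.6 = 0.718.
For two independent groups with equal n: n = 2·((z_{α/2} + z_β) / d)².
z_{α/2} + z_β = 1.960 + 0.842 = 2.802.
n = 2 × (2.802 / 0.718)² = 2 × 3.903² = 2 × 15.23 = 30.5.
Round up to the next whole participant.

n = 31 per group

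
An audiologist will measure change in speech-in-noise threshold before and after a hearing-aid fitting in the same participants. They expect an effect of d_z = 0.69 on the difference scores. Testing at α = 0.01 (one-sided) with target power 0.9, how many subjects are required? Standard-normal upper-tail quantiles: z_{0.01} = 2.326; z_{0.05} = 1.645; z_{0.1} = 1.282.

For a paired (one-sample on differences) test: n = ((z_{α} + z_β) / d)².
z_{α} + z_β = 2.326 + 1.282 = 3.608.
n = (3.608 / 0.69)² = 5.229² = 27.34.
Round up.

n = 28 pairs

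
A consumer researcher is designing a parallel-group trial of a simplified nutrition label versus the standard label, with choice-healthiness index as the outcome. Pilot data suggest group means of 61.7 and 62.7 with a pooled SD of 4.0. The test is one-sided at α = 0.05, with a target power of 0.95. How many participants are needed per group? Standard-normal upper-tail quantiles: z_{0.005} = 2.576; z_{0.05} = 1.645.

Cohen's d = |M₁ − M₂| / SD_pooled = |61.7 − 62.7| / 4.0 = 1.0 / 4.0 = 0.250.
For two independent groups with equal n: n = 2·((z_{α} + z_β) / d)².
z_{α} + z_β = 1.645 + 1.645 = 3.290.
n = 2 × (3.290 / 0.250)² = 2 × 13.160² = 2 × 173.19 = 346.4.
Round up to the next whole participant.

n = 347 per group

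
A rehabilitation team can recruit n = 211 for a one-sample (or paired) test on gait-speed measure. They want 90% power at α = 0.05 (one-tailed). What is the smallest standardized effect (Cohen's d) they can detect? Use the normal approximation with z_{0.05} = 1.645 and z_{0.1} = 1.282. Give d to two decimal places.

d_min ≈ 0.20

For a single sample (or paired design) of n = 211: d_min = (z_{α} + z_β)/√n.
z-sum = 1.645 + 1.282 = 2.927.
d_min = 2.927 / √211 = 2.927 / 14.526 = 0.202.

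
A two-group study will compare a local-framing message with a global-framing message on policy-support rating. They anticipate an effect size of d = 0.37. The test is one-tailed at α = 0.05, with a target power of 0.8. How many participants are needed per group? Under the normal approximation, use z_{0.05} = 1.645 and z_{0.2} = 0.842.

n = 91 per group

For two independent groups with equal n: n = 2·((z_{α} + z_β) / d)².
z_{α} + z_β = 1.645 + 0.842 = 2.487.
n = 2 × (2.487 / 0.37)² = 2 × 6.722² = 2 × 45.18 = 90.4.
Round up to the next whole participant.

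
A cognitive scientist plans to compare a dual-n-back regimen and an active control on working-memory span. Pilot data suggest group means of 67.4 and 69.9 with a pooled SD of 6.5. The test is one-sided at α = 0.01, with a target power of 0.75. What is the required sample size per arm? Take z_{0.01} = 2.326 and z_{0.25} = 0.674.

n = 122 per group

Cohen's d = |M₁ − M₂| / SD_pooled = |67.4 − 69.9| / 6.5 = 2.5 / 6.5 = 0.385.
For two independent groups with equal n: n = 2·((z_{α} + z_β) / d)².
z_{α} + z_β = 2.326 + 0.674 = 3.000.
n = 2 × (3.000 / 0.385)² = 2 × 7.792² = 2 × 60.72 = 121.4.
Round up to the next whole participant.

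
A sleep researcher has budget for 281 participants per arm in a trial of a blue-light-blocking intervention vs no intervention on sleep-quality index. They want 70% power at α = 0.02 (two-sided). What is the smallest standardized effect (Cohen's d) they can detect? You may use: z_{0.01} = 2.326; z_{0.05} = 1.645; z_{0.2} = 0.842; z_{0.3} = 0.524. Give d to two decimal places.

d_min ≈ 0.24

For two independent groups of n = 281 each: d_min = (z_{α/2} + z_β)·√(2/n).
z-sum = 2.326 + 0.524 = 2.850.
d_min = 2.850 × √(2/281) = 2.850 × 0.0844 = 0.240.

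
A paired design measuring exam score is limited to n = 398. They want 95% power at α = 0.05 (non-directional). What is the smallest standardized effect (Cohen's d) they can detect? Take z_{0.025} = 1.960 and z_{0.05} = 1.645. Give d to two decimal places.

d_min ≈ 0.18

For a single sample (or paired design) of n = 398: d_min = (z_{α/2} + z_β)/√n.
z-sum = 1.960 + 1.645 = 3.605.
d_min = 3.605 / √398 = 3.605 / 19.950 = 0.181.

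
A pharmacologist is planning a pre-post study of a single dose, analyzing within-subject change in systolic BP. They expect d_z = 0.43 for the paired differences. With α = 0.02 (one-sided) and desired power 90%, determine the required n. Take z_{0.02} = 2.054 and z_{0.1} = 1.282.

n = 61 pairs

For a paired (one-sample on differences) test: n = ((z_{α} + z_β) / d)².
z_{α} + z_β = 2.054 + 1.282 = 3.336.
n = (3.336 / 0.43)² = 7.758² = 60.19.
Round up.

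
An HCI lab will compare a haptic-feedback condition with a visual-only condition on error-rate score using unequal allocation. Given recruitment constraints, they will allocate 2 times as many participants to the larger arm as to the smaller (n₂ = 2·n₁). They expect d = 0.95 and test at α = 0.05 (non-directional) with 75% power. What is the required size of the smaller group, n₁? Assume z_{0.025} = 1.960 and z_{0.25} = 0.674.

n₁ = 12

With allocation ratio k = n₂/n₁ = 2, Var(x̄₁−x̄₂) = σ²(1/n₁ + 1/(k·n₁)) = σ²·(k+1)/(k·n₁).
So n₁ = (1 + 1/k)·((z_{α/2} + z_β)/d)² = 1.500 × (2.634/0.95)².
n₁ = 1.500 × 7.69 = 11.5.
Round up: n₁ = 12, giving n₂ = 2 × 12 = 24.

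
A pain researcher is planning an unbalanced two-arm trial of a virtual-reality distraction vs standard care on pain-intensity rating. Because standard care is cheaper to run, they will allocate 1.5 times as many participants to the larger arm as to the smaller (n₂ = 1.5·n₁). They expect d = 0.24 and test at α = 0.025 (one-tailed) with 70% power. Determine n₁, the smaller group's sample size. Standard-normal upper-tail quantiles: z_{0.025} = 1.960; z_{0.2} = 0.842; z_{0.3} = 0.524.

With allocation ratio k = n₂/n₁ = 1.5, Var(x̄₁−x̄₂) = σ²(1/n₁ + 1/(k·n₁)) = σ²·(k+1)/(k·n₁).
So n₁ = (1 + 1/k)·((z_{α} + z_β)/d)² = 1.667 × (2.484/0.24)².
n₁ = 1.667 × 107.12 = 178.5.
Round up: n₁ = 179, giving n₂ = ⌈1.5 × 179⌉ = ⌈268.5⌉ = 269.

n₁ = 179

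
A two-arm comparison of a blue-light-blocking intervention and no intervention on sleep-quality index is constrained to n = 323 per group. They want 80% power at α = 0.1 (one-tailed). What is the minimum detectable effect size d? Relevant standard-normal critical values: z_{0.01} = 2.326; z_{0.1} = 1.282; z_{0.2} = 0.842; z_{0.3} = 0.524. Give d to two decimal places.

d_min ≈ 0.17

For two independent groups of n = 323 each: d_min = (z_{α} + z_β)·√(2/n).
z-sum = 1.282 + 0.842 = 2.124.
d_min = 2.124 × √(2/323) = 2.124 × 0.0787 = 0.167.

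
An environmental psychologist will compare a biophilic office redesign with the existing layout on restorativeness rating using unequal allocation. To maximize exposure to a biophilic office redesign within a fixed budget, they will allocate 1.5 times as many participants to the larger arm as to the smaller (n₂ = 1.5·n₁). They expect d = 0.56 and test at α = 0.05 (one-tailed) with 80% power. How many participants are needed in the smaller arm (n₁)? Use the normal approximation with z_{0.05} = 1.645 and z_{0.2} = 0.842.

With allocation ratio k = n₂/n₁ = 1.5, Var(x̄₁−x̄₂) = σ²(1/n₁ + 1/(k·n₁)) = σ²·(k+1)/(k·n₁).
So n₁ = (1 + 1/k)·((z_{α} + z_β)/d)² = 1.667 × (2.487/0.56)².
n₁ = 1.667 × 19.72 = 32.9.
Round up: n₁ = 33, giving n₂ = ⌈1.5 × 33⌉ = ⌈49.5⌉ = 50.

n₁ = 33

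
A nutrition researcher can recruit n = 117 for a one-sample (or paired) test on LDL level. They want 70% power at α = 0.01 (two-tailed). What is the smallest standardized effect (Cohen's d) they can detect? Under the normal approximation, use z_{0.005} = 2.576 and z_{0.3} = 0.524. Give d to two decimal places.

d_min ≈ 0.29

For a single sample (or paired design) of n = 117: d_min = (z_{α/2} + z_β)/√n.
z-sum = 2.576 + 0.524 = 3.100.
d_min = 3.100 / √117 = 3.100 / 10.817 = 0.287.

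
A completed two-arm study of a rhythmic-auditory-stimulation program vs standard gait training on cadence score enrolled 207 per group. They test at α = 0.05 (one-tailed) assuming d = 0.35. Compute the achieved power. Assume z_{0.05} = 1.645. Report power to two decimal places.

For two equal groups, power = Φ(d·√(n/2) − z_{α}).
d·√(n/2) = 0.35 × √(207/2) = 0.35 × 10.173 = 3.561.
z_β = 3.561 − 1.645 = 1.916.
Power = Φ(1.916) = 0.972.

power ≈ 0.97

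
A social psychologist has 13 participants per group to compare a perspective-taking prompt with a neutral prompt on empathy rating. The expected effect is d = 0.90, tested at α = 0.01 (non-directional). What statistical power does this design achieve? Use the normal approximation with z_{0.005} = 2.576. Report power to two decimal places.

power ≈ 0.39

For two equal groups, power = Φ(d·√(n/2) − z_{α/2}).
d·√(n/2) = 0.90 × √(13/2) = 0.90 × 2.550 = 2.295.
z_β = 2.295 − 2.576 = -0.281.
Power = Φ(-0.281) = 0.389.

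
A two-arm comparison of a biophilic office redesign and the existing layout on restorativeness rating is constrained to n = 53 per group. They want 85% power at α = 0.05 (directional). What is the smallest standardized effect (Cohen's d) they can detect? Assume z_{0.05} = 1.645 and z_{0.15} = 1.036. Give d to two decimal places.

d_min ≈ 0.52

For two independent groups of n = 53 each: d_min = (z_{α} + z_β)·√(2/n).
z-sum = 1.645 + 1.036 = 2.681.
d_min = 2.681 × √(2/53) = 2.681 × 0.1943 = 0.521.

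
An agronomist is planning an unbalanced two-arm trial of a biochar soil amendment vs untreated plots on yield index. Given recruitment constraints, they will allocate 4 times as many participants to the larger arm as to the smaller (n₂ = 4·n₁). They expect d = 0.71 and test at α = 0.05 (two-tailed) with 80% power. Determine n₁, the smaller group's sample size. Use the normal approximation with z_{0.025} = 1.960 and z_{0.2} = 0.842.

n₁ = 20

With allocation ratio k = n₂/n₁ = 4, Var(x̄₁−x̄₂) = σ²(1/n₁ + 1/(k·n₁)) = σ²·(k+1)/(k·n₁).
So n₁ = (1 + 1/k)·((z_{α/2} + z_β)/d)² = 1.250 × (2.802/0.71)².
n₁ = 1.250 × 15.57 = 19.5.
Round up: n₁ = 20, giving n₂ = 4 × 20 = 80.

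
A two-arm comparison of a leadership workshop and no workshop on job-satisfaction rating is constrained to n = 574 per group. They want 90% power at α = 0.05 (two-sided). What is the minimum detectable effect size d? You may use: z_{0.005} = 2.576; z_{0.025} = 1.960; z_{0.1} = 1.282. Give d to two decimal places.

For two independent groups of n = 574 each: d_min = (z_{α/2} + z_β)·√(2/n).
z-sum = 1.960 + 1.282 = 3.242.
d_min = 3.242 × √(2/574) = 3.242 × 0.0590 = 0.191.

d_min ≈ 0.19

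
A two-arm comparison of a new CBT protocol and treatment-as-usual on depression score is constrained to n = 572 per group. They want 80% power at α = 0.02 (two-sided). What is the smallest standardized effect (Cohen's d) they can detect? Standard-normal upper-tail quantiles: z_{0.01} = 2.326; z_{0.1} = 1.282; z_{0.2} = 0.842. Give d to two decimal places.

For two independent groups of n = 572 each: d_min = (z_{α/2} + z_β)·√(2/n).
z-sum = 2.326 + 0.842 = 3.168.
d_min = 3.168 × √(2/572) = 3.168 × 0.0591 = 0.187.

d_min ≈ 0.19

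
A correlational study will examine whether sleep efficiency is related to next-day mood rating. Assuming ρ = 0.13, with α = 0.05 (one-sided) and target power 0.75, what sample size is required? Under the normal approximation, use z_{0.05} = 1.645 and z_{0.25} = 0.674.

Fisher's z: C = ½·ln((1+r)/(1−r)) = ½·ln(1.2989) = 0.1307.
n = ((z_{α} + z_β)/C)² + 3.
(1.645 + 0.674) / 0.1307 = 2.319 / 0.1307 = 17.743.
n = 17.743² + 3 = 314.81 + 3 = 317.8.
Round up.

n = 318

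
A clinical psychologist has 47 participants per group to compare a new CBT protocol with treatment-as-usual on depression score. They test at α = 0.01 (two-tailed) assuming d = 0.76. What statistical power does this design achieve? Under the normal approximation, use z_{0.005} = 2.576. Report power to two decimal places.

For two equal groups, power = Φ(d·√(n/2) − z_{α/2}).
d·√(n/2) = 0.76 × √(47/2) = 0.76 × 4.848 = 3.684.
z_β = 3.684 − 2.576 = 1.108.
Power = Φ(1.108) = 0.866.

power ≈ 0.87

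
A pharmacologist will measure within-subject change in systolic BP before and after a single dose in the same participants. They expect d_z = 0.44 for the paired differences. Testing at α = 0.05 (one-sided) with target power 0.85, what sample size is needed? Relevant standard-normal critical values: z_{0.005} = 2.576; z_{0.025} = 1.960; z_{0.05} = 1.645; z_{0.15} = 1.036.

For a paired (one-sample on differences) test: n = ((z_{α} + z_β) / d)².
z_{α} + z_β = 1.645 + 1.036 = 2.681.
n = (2.681 / 0.44)² = 6.093² = 37.13.
Round up.

n = 38 pairs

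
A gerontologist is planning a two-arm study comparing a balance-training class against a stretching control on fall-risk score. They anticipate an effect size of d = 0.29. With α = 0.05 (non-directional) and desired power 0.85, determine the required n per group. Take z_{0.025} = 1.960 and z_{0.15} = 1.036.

For two independent groups with equal n: n = 2·((z_{α/2} + z_β) / d)².
z_{α/2} + z_β = 1.960 + 1.036 = 2.996.
n = 2 × (2.996 / 0.29)² = 2 × 10.331² = 2 × 106.73 = 213.5.
Round up to the next whole participant.

n = 214 per group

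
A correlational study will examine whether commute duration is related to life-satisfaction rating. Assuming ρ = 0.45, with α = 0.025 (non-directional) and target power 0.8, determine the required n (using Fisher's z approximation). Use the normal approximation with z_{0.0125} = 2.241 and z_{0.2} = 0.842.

n = 44

Fisher's z: C = ½·ln((1+r)/(1−r)) = ½·ln(2.6364) = 0.4847.
n = ((z_{α/2} + z_β)/C)² + 3.
(2.241 + 0.842) / 0.4847 = 3.083 / 0.4847 = 6.361.
n = 6.361² + 3 = 40.46 + 3 = 43.5.
Round up.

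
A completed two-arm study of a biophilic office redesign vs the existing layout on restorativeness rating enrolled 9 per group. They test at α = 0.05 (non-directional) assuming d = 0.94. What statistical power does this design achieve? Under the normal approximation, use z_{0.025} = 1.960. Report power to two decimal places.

power ≈ 0.51

For two equal groups, power = Φ(d·√(n/2) − z_{α/2}).
d·√(n/2) = 0.94 × √(9/2) = 0.94 × 2.121 = 1.994.
z_β = 1.994 − 1.960 = 0.034.
Power = Φ(0.034) = 0.514.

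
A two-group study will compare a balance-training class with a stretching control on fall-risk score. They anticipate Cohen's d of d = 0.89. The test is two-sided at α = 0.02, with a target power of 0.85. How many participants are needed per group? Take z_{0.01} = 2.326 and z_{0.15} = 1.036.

For two independent groups with equal n: n = 2·((z_{α/2} + z_β) / d)².
z_{α/2} + z_β = 2.326 + 1.036 = 3.362.
n = 2 × (3.362 / 0.89)² = 2 × 3.778² = 2 × 14.27 = 28.5.
Round up to the next whole participant.

n = 29 per group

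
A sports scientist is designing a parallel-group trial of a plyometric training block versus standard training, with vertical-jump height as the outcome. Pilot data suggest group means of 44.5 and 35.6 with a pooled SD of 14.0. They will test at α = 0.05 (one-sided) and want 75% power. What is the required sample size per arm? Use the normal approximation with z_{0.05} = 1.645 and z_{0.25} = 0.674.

n = 27 per group

Cohen's d = |M₁ − M₂| / SD_pooled = |44.5 − 35.6| / 14.0 = 8.9 / 14.0 = 0.636.
For two independent groups with equal n: n = 2·((z_{α} + z_β) / d)².
z_{α} + z_β = 1.645 + 0.674 = 2.319.
n = 2 × (2.319 / 0.636)² = 2 × 3.646² = 2 × 13.29 = 26.6.
Round up to the next whole participant.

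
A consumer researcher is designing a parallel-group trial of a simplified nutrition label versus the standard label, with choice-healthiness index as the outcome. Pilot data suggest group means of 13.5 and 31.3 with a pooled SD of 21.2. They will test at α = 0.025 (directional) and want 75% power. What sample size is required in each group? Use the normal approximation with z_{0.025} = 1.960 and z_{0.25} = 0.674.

Cohen's d = |M₁ − M₂| / SD_pooled = |13.5 − 31.3| / 21.2 = 17.8 / 21.2 = 0.840.
For two independent groups with equal n: n = 2·((z_{α} + z_β) / d)².
z_{α} + z_β = 1.960 + 0.674 = 2.634.
n = 2 × (2.634 / 0.840)² = 2 × 3.136² = 2 × 9.83 = 19.7.
Round up to the next whole participant.

n = 20 per group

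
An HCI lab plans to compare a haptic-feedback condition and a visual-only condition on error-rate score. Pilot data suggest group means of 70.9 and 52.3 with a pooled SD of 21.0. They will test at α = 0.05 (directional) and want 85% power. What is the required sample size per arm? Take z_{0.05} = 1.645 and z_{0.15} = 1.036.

n = 19 per group

Cohen's d = |M₁ − M₂| / SD_pooled = |70.9 − 52.3| / 21.0 = 18.6 / 21.0 = 0.886.
For two independent groups with equal n: n = 2·((z_{α} + z_β) / d)².
z_{α} + z_β = 1.645 + 1.036 = 2.681.
n = 2 × (2.681 / 0.886)² = 2 × 3.026² = 2 × 9.16 = 18.3.
Round up to the next whole participant.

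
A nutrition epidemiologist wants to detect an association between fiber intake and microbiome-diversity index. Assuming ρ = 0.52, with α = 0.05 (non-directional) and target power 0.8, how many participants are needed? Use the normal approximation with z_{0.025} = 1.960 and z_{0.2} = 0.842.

n = 27

Fisher's z: C = ½·ln((1+r)/(1−r)) = ½·ln(3.1667) = 0.5763.
n = ((z_{α/2} + z_β)/C)² + 3.
(1.960 + 0.842) / 0.5763 = 2.802 / 0.5763 = 4.862.
n = 4.862² + 3 = 23.64 + 3 = 26.6.
Round up.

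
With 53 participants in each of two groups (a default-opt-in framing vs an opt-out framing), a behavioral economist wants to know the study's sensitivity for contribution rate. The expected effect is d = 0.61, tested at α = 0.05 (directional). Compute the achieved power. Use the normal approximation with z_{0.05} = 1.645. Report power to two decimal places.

power ≈ 0.93

For two equal groups, power = Φ(d·√(n/2) − z_{α}).
d·√(n/2) = 0.61 × √(53/2) = 0.61 × 5.148 = 3.140.
z_β = 3.140 − 1.645 = 1.495.
Power = Φ(1.495) = 0.933.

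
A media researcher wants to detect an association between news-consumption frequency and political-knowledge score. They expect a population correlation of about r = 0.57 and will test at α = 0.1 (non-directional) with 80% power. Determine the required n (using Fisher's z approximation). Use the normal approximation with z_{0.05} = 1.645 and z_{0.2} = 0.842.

n = 18

Fisher's z: C = ½·ln((1+r)/(1−r)) = ½·ln(3.6512) = 0.6475.
n = ((z_{α/2} + z_β)/C)² + 3.
(1.645 + 0.842) / 0.6475 = 2.487 / 0.6475 = 3.841.
n = 3.841² + 3 = 14.75 + 3 = 17.8.
Round up.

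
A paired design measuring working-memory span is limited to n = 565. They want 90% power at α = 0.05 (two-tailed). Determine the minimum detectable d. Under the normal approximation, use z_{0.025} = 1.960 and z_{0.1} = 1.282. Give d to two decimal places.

For a single sample (or paired design) of n = 565: d_min = (z_{α/2} + z_β)/√n.
z-sum = 1.960 + 1.282 = 3.242.
d_min = 3.242 / √565 = 3.242 / 23.770 = 0.136.

d_min ≈ 0.14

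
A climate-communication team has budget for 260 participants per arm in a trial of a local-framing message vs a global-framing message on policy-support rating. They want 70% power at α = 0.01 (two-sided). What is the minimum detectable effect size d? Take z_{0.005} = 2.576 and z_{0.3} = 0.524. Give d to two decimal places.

For two independent groups of n = 260 each: d_min = (z_{α/2} + z_β)·√(2/n).
z-sum = 2.576 + 0.524 = 3.100.
d_min = 3.100 × √(2/260) = 3.100 × 0.0877 = 0.272.

d_min ≈ 0.27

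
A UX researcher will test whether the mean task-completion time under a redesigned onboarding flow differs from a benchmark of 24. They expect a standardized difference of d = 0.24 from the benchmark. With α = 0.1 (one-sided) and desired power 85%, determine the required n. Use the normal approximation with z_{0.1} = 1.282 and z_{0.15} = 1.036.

n = 94

For a one-sample test: n = ((z_{α} + z_β) / d)².
z_{α} + z_β = 1.282 + 1.036 = 2.318.
n = (2.318 / 0.24)² = 9.658² = 93.28.
Round up.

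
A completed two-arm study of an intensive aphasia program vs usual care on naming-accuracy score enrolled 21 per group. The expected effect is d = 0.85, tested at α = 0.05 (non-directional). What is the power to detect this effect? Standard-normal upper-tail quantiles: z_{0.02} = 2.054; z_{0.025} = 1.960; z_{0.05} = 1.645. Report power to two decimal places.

For two equal groups, power = Φ(d·√(n/2) − z_{α/2}).
d·√(n/2) = 0.85 × √(21/2) = 0.85 × 3.240 = 2.754.
z_β = 2.754 − 1.960 = 0.794.
Power = Φ(0.794) = 0.786.

power ≈ 0.79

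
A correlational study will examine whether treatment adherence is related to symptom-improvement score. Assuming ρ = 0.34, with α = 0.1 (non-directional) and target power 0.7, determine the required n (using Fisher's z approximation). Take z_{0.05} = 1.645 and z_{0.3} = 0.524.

Fisher's z: C = ½·ln((1+r)/(1−r)) = ½·ln(2.0303) = 0.3541.
n = ((z_{α/2} + z_β)/C)² + 3.
(1.645 + 0.524) / 0.3541 = 2.169 / 0.3541 = 6.125.
n = 6.125² + 3 = 37.52 + 3 = 40.5.
Round up.

n = 41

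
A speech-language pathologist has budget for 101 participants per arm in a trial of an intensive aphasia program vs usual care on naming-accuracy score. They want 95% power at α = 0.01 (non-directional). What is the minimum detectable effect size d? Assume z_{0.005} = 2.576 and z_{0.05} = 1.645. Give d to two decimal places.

For two independent groups of n = 101 each: d_min = (z_{α/2} + z_β)·√(2/n).
z-sum = 2.576 + 1.645 = 4.221.
d_min = 4.221 × √(2/101) = 4.221 × 0.1407 = 0.594.

d_min ≈ 0.59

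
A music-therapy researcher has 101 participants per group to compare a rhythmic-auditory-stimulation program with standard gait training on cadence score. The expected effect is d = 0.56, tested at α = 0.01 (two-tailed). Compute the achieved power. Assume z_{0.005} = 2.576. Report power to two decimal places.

power ≈ 0.92

For two equal groups, power = Φ(d·√(n/2) − z_{α/2}).
d·√(n/2) = 0.56 × √(101/2) = 0.56 × 7.106 = 3.980.
z_β = 3.980 − 2.576 = 1.404.
Power = Φ(1.404) = 0.920.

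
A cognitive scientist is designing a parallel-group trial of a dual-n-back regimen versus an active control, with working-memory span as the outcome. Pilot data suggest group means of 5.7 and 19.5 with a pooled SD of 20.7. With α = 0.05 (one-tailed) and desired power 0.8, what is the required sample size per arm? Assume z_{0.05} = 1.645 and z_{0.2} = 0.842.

Cohen's d = |M₁ − M₂| / SD_pooled = |5.7 − 19.5| / 20.7 = 13.8 / 20.7 = 0.667.
For two independent groups with equal n: n = 2·((z_{α} + z_β) / d)².
z_{α} + z_β = 1.645 + 0.842 = 2.487.
n = 2 × (2.487 / 0.667)² = 2 × 3.729² = 2 × 13.90 = 27.8.
Round up to the next whole participant.

n = 28 per group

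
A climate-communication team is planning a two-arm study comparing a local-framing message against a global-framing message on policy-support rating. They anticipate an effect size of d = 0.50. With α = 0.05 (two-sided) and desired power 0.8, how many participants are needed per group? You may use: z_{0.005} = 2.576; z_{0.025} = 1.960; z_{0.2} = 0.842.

For two independent groups with equal n: n = 2·((z_{α/2} + z_β) / d)².
z_{α/2} + z_β = 1.960 + 0.842 = 2.802.
n = 2 × (2.802 / 0.50)² = 2 × 5.604² = 2 × 31.40 = 62.8.
Round up to the next whole participant.

n = 63 per group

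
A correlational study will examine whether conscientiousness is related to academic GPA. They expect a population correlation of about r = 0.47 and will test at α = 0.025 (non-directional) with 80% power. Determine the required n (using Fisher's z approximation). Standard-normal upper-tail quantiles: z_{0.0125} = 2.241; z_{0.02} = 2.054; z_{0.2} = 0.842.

n = 40

Fisher's z: C = ½·ln((1+r)/(1−r)) = ½·ln(2.7736) = 0.5101.
n = ((z_{α/2} + z_β)/C)² + 3.
(2.241 + 0.842) / 0.5101 = 3.083 / 0.5101 = 6.044.
n = 6.044² + 3 = 36.53 + 3 = 39.5.
Round up.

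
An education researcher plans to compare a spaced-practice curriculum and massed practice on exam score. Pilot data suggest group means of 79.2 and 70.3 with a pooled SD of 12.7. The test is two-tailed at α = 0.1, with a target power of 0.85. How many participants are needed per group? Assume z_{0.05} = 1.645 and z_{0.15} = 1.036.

Cohen's d = |M₁ − M₂| / SD_pooled = |79.2 − 70.3| / 12.7 = 8.9 / 12.7 = 0.701.
For two independent groups with equal n: n = 2·((z_{α/2} + z_β) / d)².
z_{α/2} + z_β = 1.645 + 1.036 = 2.681.
n = 2 × (2.681 / 0.701)² = 2 × 3.825² = 2 × 14.63 = 29.3.
Round up to the next whole participant.

n = 30 per group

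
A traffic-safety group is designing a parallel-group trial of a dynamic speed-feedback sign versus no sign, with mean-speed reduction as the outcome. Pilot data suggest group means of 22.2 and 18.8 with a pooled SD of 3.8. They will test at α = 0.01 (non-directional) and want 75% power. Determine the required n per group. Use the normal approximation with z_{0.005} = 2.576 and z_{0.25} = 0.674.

Cohen's d = |M₁ − M₂| / SD_pooled = |22.2 − 18.8| / 3.8 = 3.4 / 3.8 = 0.895.
For two independent groups with equal n: n = 2·((z_{α/2} + z_β) / d)².
z_{α/2} + z_β = 2.576 + 0.674 = 3.250.
n = 2 × (3.250 / 0.895)² = 2 × 3.631² = 2 × 13.19 = 26.4.
Round up to the next whole participant.

n = 27 per group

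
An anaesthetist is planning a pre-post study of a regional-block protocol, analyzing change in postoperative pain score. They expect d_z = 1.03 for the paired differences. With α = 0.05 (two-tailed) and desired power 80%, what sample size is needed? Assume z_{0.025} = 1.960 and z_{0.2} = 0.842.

n = 8 pairs

For a paired (one-sample on differences) test: n = ((z_{α/2} + z_β) / d)².
z_{α/2} + z_β = 1.960 + 0.842 = 2.802.
n = (2.802 / 1.03)² = 2.720² = 7.40.
Round up.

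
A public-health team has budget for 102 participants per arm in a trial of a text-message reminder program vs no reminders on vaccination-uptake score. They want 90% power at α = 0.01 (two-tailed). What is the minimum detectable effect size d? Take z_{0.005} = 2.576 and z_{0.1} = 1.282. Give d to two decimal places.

d_min ≈ 0.54

For two independent groups of n = 102 each: d_min = (z_{α/2} + z_β)·√(2/n).
z-sum = 2.576 + 1.282 = 3.858.
d_min = 3.858 × √(2/102) = 3.858 × 0.1400 = 0.540.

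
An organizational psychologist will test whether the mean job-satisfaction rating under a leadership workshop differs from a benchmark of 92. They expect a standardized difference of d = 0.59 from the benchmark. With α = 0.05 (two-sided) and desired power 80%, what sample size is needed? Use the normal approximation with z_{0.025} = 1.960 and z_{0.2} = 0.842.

For a one-sample test: n = ((z_{α/2} + z_β) / d)².
z_{α/2} + z_β = 1.960 + 0.842 = 2.802.
n = (2.802 / 0.59)² = 4.749² = 22.55.
Round up.

n = 23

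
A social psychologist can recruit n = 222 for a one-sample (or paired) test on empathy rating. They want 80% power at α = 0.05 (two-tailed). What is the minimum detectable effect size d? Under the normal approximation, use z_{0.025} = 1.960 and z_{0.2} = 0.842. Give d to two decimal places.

For a single sample (or paired design) of n = 222: d_min = (z_{α/2} + z_β)/√n.
z-sum = 1.960 + 0.842 = 2.802.
d_min = 2.802 / √222 = 2.802 / 14.900 = 0.188.

d_min ≈ 0.19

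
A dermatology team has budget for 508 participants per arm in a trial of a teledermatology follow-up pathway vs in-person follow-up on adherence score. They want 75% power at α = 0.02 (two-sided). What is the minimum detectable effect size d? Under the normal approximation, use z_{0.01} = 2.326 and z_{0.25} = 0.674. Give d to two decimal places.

d_min ≈ 0.19

For two independent groups of n = 508 each: d_min = (z_{α/2} + z_β)·√(2/n).
z-sum = 2.326 + 0.674 = 3.000.
d_min = 3.000 × √(2/508) = 3.000 × 0.0627 = 0.188.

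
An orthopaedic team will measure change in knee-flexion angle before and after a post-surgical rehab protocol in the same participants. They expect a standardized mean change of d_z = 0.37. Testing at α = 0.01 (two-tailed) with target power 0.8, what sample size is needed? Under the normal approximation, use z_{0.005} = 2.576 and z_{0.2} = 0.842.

n = 86 pairs

For a paired (one-sample on differences) test: n = ((z_{α/2} + z_β) / d)².
z_{α/2} + z_β = 2.576 + 0.842 = 3.418.
n = (3.418 / 0.37)² = 9.238² = 85.34.
Round up.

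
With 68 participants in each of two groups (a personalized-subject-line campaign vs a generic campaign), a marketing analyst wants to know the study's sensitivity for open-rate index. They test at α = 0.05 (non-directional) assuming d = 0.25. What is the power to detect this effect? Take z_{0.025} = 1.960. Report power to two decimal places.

For two equal groups, power = Φ(d·√(n/2) − z_{α/2}).
d·√(n/2) = 0.25 × √(68/2) = 0.25 × 5.831 = 1.458.
z_β = 1.458 − 1.960 = -0.502.
Power = Φ(-0.502) = 0.308.

power ≈ 0.31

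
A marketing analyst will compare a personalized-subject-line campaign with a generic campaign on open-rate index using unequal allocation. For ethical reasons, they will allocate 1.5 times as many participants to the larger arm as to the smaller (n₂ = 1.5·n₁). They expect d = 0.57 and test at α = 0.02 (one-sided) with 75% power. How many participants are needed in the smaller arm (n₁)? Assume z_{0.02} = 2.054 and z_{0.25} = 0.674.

n₁ = 39

With allocation ratio k = n₂/n₁ = 1.5, Var(x̄₁−x̄₂) = σ²(1/n₁ + 1/(k·n₁)) = σ²·(k+1)/(k·n₁).
So n₁ = (1 + 1/k)·((z_{α} + z_β)/d)² = 1.667 × (2.728/0.57)².
n₁ = 1.667 × 22.91 = 38.2.
Round up: n₁ = 39, giving n₂ = ⌈1.5 × 39⌉ = ⌈58.5⌉ = 59.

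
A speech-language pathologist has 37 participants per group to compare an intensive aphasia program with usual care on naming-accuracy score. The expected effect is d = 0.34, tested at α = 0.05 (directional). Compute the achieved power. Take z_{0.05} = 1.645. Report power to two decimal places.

For two equal groups, power = Φ(d·√(n/2) − z_{α}).
d·√(n/2) = 0.34 × √(37/2) = 0.34 × 4.301 = 1.462.
z_β = 1.462 − 1.645 = -0.183.
Power = Φ(-0.183) = 0.428.

power ≈ 0.43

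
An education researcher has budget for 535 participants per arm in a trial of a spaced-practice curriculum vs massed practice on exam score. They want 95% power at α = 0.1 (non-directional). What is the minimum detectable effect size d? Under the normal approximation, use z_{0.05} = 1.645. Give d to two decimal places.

d_min ≈ 0.20

For two independent groups of n = 535 each: d_min = (z_{α/2} + z_β)·√(2/n).
z-sum = 1.645 + 1.645 = 3.290.
d_min = 3.290 × √(2/535) = 3.290 × 0.0611 = 0.201.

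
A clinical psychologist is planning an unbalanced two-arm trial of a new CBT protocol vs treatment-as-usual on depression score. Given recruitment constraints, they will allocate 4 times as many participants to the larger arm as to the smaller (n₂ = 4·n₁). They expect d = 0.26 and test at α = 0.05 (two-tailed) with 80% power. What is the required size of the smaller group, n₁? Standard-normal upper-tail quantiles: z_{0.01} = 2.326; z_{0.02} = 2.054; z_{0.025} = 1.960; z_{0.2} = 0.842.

n₁ = 146

With allocation ratio k = n₂/n₁ = 4, Var(x̄₁−x̄₂) = σ²(1/n₁ + 1/(k·n₁)) = σ²·(k+1)/(k·n₁).
So n₁ = (1 + 1/k)·((z_{α/2} + z_β)/d)² = 1.250 × (2.802/0.26)².
n₁ = 1.250 × 116.14 = 145.2.
Round up: n₁ = 146, giving n₂ = 4 × 146 = 584.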